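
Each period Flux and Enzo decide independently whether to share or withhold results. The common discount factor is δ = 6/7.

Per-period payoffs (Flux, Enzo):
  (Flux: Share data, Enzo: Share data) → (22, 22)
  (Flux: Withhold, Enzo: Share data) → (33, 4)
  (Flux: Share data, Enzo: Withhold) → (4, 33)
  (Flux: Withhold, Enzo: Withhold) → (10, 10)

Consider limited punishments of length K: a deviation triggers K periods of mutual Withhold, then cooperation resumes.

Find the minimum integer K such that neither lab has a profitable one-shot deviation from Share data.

2

Need Σ_{k=1}^{K} δ^k ≥ (33−22)/(22−10) = 0.9167 at δ = 6/7.
At K = 1 the sum is 0.8571 < 0.9167; at K = 2 it is 1.5918 ≥ 0.9167.
So the minimum punishment length is K = 2.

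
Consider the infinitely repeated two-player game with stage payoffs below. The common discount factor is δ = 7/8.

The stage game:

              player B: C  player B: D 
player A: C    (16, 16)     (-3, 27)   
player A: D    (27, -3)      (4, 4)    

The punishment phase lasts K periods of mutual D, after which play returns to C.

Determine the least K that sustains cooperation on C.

No profitable deviation requires (16−4)(δ+…+δ^K) ≥ 27−16, i.e. δ+…+δ^K ≥ 11/12 ≈ 0.9167.
With δ = 7/8, the partial sums are K=1: 0.8750, K=2: 1.6406.
K = 2 is the first length at which the sum reaches 0.9167.

2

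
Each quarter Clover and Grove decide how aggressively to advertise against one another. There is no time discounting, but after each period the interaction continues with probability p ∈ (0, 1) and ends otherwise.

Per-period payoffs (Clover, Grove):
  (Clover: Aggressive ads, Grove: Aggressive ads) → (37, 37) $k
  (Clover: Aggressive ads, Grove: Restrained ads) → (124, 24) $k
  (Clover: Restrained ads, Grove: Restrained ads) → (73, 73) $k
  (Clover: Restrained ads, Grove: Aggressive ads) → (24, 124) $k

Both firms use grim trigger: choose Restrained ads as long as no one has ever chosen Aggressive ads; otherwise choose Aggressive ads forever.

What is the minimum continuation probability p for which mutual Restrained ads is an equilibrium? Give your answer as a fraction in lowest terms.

Expected cooperation value is 73 + p·73 + p²·73 + … = 73/(1−p); deviation gives 124 + p·37/(1−p).
73 ≥ 124(1−p) + 37p ⇒ 87p ≥ 51 ⇒ p ≥ 51/87 = 17/29.

17/29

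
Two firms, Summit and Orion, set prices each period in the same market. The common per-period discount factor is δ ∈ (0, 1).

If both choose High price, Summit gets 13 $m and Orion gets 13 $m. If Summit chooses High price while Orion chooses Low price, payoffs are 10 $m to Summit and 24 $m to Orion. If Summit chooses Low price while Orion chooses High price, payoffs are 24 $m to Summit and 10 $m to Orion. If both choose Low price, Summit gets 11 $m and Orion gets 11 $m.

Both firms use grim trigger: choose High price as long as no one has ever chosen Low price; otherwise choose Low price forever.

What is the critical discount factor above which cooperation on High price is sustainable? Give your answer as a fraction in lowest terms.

11/13

Under grim trigger the critical discount factor is (T−C)/(T−P) with T = 24, C = 13, P = 11.
δ* = (24−13)/(24−11) = 11/13.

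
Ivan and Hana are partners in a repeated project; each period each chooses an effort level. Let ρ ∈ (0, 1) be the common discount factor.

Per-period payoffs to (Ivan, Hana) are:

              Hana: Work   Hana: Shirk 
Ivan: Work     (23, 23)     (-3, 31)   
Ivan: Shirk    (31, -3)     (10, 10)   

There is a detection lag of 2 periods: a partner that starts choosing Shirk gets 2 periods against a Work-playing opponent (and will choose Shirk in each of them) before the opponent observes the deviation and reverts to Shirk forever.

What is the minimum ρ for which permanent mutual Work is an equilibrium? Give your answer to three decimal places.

The best deviation is to choose Shirk for all 2 undetected periods, earning 31 each, then 10 forever once detected.
Deviation value: 31(1−ρ^2)/(1−ρ) + 10ρ^2/(1−ρ); cooperation value: 23/(1−ρ).
IC: 23 ≥ 31(1−ρ^2) + 10ρ^2 = 31 − 21ρ^2.
So ρ^2 ≥ 8/21, giving ρ ≥ (8/21)^(1/2) ≈ 0.617.

0.617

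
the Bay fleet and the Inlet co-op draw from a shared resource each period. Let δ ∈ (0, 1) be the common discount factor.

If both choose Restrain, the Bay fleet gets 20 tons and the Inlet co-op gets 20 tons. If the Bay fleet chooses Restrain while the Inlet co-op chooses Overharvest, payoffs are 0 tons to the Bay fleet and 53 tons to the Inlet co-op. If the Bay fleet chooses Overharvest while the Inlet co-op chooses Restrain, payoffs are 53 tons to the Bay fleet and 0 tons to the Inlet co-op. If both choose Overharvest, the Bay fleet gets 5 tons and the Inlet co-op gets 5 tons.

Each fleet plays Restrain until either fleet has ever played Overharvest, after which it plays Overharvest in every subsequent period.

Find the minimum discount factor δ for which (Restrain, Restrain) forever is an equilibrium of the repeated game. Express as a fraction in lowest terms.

11/16

20/(1−δ) ≥ 53 + 5δ/(1−δ)
20 ≥ 53 − 48δ
δ ≥ 33/48 = 11/16.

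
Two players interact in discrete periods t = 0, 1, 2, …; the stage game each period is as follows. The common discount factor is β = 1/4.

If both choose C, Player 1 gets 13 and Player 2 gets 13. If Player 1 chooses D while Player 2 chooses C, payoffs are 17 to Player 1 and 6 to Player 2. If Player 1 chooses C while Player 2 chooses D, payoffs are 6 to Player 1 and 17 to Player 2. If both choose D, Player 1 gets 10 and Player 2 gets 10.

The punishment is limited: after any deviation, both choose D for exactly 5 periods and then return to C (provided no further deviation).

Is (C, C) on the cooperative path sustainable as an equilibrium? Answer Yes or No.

No

IC: β+…+β^5 ≥ (17−13)/(13−10) = 4/3.
At β = 1/4: partial sum = 0.3330 < 1.3333. Cooperation not sustainable.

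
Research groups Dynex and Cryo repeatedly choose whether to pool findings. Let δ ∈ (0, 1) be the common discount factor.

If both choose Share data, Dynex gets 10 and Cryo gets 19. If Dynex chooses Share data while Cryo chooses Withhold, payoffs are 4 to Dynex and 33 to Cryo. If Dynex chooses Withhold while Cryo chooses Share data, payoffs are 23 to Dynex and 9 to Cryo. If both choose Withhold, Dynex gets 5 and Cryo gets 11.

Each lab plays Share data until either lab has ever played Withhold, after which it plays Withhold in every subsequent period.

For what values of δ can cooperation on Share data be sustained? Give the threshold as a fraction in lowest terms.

13/18

Dynex's threshold: (23−10)/(23−5) = 13/18.
Cryo's threshold: (33−19)/(33−11) = 7/11.
13/18 > 7/11, so Dynex binds and δ* = 13/18.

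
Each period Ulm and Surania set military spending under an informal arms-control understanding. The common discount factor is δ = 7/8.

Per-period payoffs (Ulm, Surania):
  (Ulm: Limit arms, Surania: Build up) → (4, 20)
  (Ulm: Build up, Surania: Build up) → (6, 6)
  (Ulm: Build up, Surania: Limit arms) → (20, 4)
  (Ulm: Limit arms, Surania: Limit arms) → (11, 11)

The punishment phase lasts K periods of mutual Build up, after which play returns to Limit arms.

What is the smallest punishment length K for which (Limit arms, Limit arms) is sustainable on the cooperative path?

IC: δ(1−δ^K)/(1−δ) ≥ (20−11)/(11−6) = 9/5.
With δ = 7/8: need 1 − δ^K ≥ 9/5·(1−7/8)/(7/8), i.e. δ^K ≤ 0.7429.
Since (7/8)^2 = 0.7656 and (7/8)^3 = 0.6699, the smallest such K is 3.

3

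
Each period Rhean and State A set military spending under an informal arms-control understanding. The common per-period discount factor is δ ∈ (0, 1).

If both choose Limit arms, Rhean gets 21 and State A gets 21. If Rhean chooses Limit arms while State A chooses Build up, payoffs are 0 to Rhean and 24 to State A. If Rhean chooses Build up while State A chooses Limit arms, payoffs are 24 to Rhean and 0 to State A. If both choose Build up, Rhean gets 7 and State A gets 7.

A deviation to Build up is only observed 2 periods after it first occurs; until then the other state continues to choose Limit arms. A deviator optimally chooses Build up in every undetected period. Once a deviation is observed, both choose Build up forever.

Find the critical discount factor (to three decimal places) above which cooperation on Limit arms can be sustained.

0.420

The best deviation is to choose Build up for all 2 undetected periods, earning 24 each, then 7 forever once detected.
Deviation value: 24(1−δ^2)/(1−δ) + 7δ^2/(1−δ); cooperation value: 21/(1−δ).
IC: 21 ≥ 24(1−δ^2) + 7δ^2 = 24 − 17δ^2.
So δ^2 ≥ 3/17, giving δ ≥ (3/17)^(1/2) ≈ 0.420.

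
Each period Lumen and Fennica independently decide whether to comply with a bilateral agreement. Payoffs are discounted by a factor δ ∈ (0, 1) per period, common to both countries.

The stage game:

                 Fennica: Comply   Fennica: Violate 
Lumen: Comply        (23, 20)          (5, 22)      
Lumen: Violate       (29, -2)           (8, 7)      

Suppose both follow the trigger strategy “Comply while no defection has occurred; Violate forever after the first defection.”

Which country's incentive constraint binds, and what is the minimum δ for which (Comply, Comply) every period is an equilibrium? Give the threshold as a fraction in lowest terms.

Lumen; δ ≥ 2/7

Lumen's threshold: (29−23)/(29−8) = 2/7.
Fennica's threshold: (22−20)/(22−7) = 2/15.
2/7 > 2/15, so Lumen binds and δ* = 2/7.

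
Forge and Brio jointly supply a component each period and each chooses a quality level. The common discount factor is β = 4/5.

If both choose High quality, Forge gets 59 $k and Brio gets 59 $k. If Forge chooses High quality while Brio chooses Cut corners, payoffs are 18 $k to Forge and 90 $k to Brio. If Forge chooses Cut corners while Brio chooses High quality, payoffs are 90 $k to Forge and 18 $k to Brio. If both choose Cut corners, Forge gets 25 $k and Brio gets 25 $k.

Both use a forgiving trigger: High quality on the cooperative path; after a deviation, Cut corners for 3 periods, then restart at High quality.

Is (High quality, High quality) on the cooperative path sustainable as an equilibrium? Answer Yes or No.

IC: β+…+β^3 ≥ (90−59)/(59−25) = 31/34.
At β = 4/5: partial sum = 1.9520 ≥ 0.9118. Cooperation sustainable.

Yes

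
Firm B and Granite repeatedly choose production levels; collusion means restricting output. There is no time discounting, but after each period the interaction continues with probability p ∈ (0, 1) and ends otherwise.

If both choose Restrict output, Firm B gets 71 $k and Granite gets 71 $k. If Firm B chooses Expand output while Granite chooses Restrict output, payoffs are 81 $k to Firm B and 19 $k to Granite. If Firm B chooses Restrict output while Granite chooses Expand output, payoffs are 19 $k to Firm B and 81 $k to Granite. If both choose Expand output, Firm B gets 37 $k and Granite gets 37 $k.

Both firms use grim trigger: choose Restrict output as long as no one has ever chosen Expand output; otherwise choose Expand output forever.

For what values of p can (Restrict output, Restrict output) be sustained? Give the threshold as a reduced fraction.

With no time discounting, the continuation probability p plays the role of the discount factor.
Grim-trigger IC: 71/(1−p) ≥ 81 + 37p/(1−p) ⇒ p ≥ (81−71)/(81−37) = 5/22.

5/22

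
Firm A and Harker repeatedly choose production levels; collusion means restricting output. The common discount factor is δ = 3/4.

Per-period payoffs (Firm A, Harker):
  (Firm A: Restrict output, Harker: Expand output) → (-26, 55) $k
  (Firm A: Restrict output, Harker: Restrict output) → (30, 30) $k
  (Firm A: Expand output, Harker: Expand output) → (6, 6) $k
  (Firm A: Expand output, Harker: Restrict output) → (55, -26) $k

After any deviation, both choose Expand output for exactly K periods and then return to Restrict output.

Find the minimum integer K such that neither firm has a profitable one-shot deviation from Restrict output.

2

No profitable deviation requires (30−6)(δ+…+δ^K) ≥ 55−30, i.e. δ+…+δ^K ≥ 25/24 ≈ 1.0417.
With δ = 3/4, the partial sums are K=1: 0.7500, K=2: 1.3125.
K = 2 is the first length at which the sum reaches 1.0417.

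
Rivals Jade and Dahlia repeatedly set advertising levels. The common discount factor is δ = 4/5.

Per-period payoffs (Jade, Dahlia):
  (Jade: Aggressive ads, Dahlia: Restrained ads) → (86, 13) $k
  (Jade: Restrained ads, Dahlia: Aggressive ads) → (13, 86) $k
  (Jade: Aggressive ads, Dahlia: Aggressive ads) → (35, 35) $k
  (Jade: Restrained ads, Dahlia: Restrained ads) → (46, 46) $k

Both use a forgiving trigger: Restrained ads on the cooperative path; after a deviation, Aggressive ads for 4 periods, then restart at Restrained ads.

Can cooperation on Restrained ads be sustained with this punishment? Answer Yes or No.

A one-shot deviation gives 86 now, then 35 for 4 periods, then back to 46.
Gain from deviating: (86−46) today; loss: (46−35) in each of the next 4 periods.
No-deviation condition: (46−35)(δ+…+δ^4) ≥ 86−46, i.e. δ+…+δ^4 ≥ 40/11.
At δ = 4/5: δ+…+δ^4 = 2.3616 < 3.6364.
So cooperation is not sustainable.

No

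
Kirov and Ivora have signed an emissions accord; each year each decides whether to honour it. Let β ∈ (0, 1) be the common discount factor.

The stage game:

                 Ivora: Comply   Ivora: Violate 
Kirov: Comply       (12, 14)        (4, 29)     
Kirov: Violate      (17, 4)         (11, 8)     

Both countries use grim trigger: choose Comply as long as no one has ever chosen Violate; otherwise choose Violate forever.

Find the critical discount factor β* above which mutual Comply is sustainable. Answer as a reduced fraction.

5/6

For Kirov: deviation gain 17−12 = 5, per-period punishment loss 12−11 = 1. IC gives β ≥ 5/6.
For Ivora: gain 15, loss 6 per period, so β ≥ 15/21 = 5/7.
The tighter constraint is Kirov's, so cooperation needs β ≥ 5/6.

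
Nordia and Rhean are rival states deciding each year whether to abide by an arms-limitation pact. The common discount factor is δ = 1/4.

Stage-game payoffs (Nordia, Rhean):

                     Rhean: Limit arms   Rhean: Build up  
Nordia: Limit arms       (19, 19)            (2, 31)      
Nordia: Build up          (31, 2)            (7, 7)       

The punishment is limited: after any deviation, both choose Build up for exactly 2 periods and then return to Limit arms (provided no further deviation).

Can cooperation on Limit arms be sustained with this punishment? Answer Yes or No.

Comparing payoff streams over the 3 periods until play realigns: cooperate → 19(1+δ+…+δ^2); deviate → 31 + 7(δ+…+δ^2).
Cooperation is sustained iff (19−7)(δ+…+δ^2) ≥ 31−19.
δ+…+δ^2 = 1/4·(1−(1/4)^2)/(1−1/4) = 0.3125, and (31−19)/(19−7) = 1.0000.
0.3125 < 1.0000, so cooperation is not sustainable.

No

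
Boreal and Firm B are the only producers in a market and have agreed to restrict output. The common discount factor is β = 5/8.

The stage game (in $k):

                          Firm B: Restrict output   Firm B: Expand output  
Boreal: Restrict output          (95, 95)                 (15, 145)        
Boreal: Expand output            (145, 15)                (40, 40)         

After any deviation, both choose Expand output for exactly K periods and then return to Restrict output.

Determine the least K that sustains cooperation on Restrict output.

Need Σ_{k=1}^{K} β^k ≥ (145−95)/(95−40) = 0.9091 at β = 5/8.
At K = 1 the sum is 0.6250 < 0.9091; at K = 2 it is 1.0156 ≥ 0.9091.
So the minimum punishment length is K = 2.

2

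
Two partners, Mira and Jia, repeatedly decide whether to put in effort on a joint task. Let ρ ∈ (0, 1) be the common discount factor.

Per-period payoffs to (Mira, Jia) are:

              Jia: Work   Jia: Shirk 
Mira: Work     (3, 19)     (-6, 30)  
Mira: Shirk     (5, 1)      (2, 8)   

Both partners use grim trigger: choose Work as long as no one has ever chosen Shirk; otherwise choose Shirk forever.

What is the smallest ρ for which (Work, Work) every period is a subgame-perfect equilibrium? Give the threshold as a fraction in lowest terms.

Mira: cooperation gives 3 each period; deviation gives 5 once then 2 forever.
  3/(1−ρ) ≥ 5 + 2ρ/(1−ρ) ⇒ ρ ≥ 2/3.
Jia: cooperation gives 19 each period; deviation gives 30 once then 8 forever.
  ρ ≥ 11/22 = 1/2.
Both must hold, so the binding constraint is Mira's: ρ ≥ 2/3.

2/3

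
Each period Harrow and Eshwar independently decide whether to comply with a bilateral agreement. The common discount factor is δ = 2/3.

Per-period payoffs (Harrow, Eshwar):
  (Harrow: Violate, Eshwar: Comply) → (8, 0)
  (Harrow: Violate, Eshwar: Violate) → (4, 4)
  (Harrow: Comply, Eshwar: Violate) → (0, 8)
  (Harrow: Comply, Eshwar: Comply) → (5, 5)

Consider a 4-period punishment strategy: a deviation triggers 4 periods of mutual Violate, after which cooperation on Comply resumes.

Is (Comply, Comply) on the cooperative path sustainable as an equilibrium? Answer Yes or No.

No

A one-shot deviation gives 8 now, then 4 for 4 periods, then back to 5.
Gain from deviating: (8−5) today; loss: (5−4) in each of the next 4 periods.
No-deviation condition: (5−4)(δ+…+δ^4) ≥ 8−5, i.e. δ+…+δ^4 ≥ 3.
At δ = 2/3: δ+…+δ^4 = 1.6049 < 3.0000.
So cooperation is not sustainable.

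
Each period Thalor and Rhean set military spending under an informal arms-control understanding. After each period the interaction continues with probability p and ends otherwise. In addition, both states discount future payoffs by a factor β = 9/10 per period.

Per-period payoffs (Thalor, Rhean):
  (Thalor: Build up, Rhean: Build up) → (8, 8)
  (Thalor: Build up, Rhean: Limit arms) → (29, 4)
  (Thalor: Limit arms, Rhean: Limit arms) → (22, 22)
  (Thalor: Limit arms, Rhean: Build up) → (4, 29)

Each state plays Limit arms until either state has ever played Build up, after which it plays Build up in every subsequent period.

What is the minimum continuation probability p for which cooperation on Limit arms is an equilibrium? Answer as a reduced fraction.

10/27

With continuation probability p and discount β, the effective per-period discount factor is βp.
Grim-trigger IC: βp ≥ (29−22)/(29−8) = 1/3.
So p ≥ (1/3)/(9/10) = 10/27.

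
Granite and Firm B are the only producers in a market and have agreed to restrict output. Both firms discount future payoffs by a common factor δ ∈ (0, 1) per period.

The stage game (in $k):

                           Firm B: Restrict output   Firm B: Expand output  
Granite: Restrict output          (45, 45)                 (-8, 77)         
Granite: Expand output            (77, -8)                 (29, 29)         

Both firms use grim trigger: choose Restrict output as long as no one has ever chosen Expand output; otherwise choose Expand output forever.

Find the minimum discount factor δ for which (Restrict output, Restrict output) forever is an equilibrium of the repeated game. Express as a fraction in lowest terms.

2/3

Under grim trigger the critical discount factor is (T−C)/(T−P) with T = 77, C = 45, P = 29.
δ* = (77−45)/(77−29) = 32/48 = 2/3.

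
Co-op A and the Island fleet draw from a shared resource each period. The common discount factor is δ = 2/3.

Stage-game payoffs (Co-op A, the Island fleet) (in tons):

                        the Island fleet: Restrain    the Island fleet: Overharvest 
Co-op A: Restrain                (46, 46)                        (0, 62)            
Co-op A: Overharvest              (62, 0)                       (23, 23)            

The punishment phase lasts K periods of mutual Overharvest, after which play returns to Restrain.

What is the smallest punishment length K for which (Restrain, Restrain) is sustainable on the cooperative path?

2

IC: δ(1−δ^K)/(1−δ) ≥ (62−46)/(46−23) = 16/23.
With δ = 2/3: need 1 − δ^K ≥ 16/23·(1−2/3)/(2/3), i.e. δ^K ≤ 0.6522.
Since (2/3)^1 = 0.6667 and (2/3)^2 = 0.4444, the smallest such K is 2.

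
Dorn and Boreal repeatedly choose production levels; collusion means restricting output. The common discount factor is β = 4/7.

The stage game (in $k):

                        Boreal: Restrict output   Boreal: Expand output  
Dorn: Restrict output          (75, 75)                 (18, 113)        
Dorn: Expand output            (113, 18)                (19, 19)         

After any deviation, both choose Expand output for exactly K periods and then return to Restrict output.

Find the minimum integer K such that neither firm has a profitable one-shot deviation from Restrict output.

No profitable deviation requires (75−19)(β+…+β^K) ≥ 113−75, i.e. β+…+β^K ≥ 19/28 ≈ 0.6786.
With β = 4/7, the partial sums are K=1: 0.5714, K=2: 0.8980.
K = 2 is the first length at which the sum reaches 0.6786.

2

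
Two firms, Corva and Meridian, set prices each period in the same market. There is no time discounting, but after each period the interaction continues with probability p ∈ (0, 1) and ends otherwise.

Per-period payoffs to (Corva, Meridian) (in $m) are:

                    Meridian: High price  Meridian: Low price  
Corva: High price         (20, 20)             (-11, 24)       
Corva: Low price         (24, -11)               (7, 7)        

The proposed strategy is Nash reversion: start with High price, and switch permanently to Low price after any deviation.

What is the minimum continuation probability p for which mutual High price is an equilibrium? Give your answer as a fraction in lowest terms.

4/17

With no time discounting, the continuation probability p plays the role of the discount factor.
Grim-trigger IC: 20/(1−p) ≥ 24 + 7p/(1−p) ⇒ p ≥ (24−20)/(24−7) = 4/17.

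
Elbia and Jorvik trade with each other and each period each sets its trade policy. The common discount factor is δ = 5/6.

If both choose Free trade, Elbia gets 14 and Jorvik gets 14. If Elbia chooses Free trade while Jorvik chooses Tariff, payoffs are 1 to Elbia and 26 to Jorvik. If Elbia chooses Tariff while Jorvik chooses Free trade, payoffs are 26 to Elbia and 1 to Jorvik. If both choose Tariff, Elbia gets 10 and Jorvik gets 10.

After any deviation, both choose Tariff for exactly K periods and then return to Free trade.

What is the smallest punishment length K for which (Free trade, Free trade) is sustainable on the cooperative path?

6

IC: δ(1−δ^K)/(1−δ) ≥ (26−14)/(14−10) = 3.
With δ = 5/6: need 1 − δ^K ≥ 3·(1−5/6)/(5/6), i.e. δ^K ≤ 0.4000.
Since (5/6)^5 = 0.4019 and (5/6)^6 = 0.3349, the smallest such K is 6.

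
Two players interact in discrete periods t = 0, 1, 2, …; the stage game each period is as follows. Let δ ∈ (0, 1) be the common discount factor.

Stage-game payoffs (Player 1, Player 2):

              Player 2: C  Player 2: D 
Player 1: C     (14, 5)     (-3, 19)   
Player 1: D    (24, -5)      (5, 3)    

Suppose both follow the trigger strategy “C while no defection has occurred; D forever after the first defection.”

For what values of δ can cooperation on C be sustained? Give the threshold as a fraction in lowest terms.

7/8

Player 1's threshold: (24−14)/(24−5) = 10/19.
Player 2's threshold: (19−5)/(19−3) = 7/8.
10/19 < 7/8, so Player 2 binds and δ* = 7/8.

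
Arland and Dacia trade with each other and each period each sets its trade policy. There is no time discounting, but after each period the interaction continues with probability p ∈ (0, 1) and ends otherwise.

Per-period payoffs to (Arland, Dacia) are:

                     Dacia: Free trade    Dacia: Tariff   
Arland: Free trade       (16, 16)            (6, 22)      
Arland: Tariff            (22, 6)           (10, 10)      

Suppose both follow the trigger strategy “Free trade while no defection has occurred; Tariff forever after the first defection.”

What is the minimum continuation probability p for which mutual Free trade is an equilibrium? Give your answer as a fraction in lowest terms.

1/2

With no time discounting, the continuation probability p plays the role of the discount factor.
Grim-trigger IC: 16/(1−p) ≥ 22 + 10p/(1−p) ⇒ p ≥ (22−16)/(22−10) = 1/2.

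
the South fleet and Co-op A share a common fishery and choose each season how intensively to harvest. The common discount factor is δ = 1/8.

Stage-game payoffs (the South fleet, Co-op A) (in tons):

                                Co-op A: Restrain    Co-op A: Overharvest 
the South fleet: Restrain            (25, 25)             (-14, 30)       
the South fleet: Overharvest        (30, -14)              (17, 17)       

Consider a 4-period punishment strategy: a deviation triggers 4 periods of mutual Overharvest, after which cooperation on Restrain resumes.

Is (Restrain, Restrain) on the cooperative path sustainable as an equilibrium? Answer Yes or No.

No

A one-shot deviation gives 30 now, then 17 for 4 periods, then back to 25.
Gain from deviating: (30−25) today; loss: (25−17) in each of the next 4 periods.
No-deviation condition: (25−17)(δ+…+δ^4) ≥ 30−25, i.e. δ+…+δ^4 ≥ 5/8.
At δ = 1/8: δ+…+δ^4 = 0.1428 < 0.6250.
So cooperation is not sustainable.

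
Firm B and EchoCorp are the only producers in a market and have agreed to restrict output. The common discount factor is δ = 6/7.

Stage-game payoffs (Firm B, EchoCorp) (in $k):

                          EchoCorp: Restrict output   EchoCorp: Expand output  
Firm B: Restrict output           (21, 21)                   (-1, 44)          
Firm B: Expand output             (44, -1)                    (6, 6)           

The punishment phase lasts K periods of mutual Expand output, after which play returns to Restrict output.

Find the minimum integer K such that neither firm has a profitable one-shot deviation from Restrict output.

2

IC: δ(1−δ^K)/(1−δ) ≥ (44−21)/(21−6) = 23/15.
With δ = 6/7: need 1 − δ^K ≥ 23/15·(1−6/7)/(6/7), i.e. δ^K ≤ 0.7444.
Since (6/7)^1 = 0.8571 and (6/7)^2 = 0.7347, the smallest such K is 2.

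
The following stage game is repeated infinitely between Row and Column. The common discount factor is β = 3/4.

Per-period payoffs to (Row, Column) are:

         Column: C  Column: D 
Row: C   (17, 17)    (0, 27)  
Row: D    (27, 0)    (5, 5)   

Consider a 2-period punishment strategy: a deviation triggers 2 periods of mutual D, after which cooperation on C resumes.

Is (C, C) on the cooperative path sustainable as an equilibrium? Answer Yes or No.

IC: β+…+β^2 ≥ (27−17)/(17−5) = 5/6.
At β = 3/4: partial sum = 1.3125 ≥ 0.8333. Cooperation sustainable.

Yes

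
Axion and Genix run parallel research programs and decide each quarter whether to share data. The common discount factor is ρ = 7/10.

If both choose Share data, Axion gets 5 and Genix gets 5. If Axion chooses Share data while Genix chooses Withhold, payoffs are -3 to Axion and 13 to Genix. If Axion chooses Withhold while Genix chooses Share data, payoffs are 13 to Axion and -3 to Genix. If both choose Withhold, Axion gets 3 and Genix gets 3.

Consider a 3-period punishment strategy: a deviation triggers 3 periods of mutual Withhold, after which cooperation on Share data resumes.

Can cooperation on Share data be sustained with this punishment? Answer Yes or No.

No

IC: ρ+…+ρ^3 ≥ (13−5)/(5−3) = 4.
At ρ = 7/10: partial sum = 1.5330 < 4.0000. Cooperation not sustainable.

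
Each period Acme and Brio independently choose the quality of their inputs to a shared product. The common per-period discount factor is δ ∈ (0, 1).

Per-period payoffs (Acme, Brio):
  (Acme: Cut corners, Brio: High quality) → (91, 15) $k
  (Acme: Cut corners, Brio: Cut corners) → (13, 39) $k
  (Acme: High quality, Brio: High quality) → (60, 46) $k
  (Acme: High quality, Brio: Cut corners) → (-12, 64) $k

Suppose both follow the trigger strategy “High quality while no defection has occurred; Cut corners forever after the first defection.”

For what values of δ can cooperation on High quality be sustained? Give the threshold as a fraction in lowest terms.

For Acme: deviation gain 91−60 = 31, per-period punishment loss 60−13 = 47. IC gives δ ≥ 31/78.
For Brio: gain 18, loss 7 per period, so δ ≥ 18/25.
The tighter constraint is Brio's, so cooperation needs δ ≥ 18/25.

18/25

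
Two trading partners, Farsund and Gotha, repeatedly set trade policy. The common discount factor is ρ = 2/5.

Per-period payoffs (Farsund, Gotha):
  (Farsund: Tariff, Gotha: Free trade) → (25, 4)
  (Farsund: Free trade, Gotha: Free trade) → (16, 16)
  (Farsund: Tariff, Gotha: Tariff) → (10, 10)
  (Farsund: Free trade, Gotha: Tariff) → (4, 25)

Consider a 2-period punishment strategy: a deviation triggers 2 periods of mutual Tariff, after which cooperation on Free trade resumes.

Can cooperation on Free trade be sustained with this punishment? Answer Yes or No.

IC: ρ+…+ρ^2 ≥ (25−16)/(16−10) = 3/2.
At ρ = 2/5: partial sum = 0.5600 < 1.5000. Cooperation not sustainable.

No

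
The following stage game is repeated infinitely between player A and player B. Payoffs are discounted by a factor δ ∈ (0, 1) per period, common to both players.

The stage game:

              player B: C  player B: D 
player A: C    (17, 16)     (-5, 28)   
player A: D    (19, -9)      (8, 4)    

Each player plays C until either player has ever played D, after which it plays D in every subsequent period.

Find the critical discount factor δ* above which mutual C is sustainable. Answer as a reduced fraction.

1/2

player A's threshold: (19−17)/(19−8) = 2/11.
player B's threshold: (28−16)/(28−4) = 1/2.
2/11 < 1/2, so player B binds and δ* = 1/2.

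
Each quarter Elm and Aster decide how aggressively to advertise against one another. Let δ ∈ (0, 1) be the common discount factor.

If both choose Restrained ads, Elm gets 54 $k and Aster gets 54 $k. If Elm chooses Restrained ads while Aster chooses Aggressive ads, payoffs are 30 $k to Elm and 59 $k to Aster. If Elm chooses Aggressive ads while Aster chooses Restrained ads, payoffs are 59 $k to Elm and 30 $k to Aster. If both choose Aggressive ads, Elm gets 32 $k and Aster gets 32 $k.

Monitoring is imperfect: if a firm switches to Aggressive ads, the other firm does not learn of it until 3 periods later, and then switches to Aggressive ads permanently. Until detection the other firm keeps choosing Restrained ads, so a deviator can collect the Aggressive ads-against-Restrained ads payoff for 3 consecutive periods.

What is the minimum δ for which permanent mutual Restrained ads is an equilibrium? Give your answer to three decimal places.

0.570

Deviating for the 3 undetected periods gains 59−54 = 5 per period over cooperation, then loses 54−32 = 22 per period forever once punishment starts.
Gain: 5(1 + δ + … + δ^2); loss: 22·δ^3/(1−δ).
No profitable deviation ⇔ 5(1−δ^3) ≤ 22·δ^3, i.e. δ^3 ≥ 5/(5+22) = 5/27.
Hence δ ≥ (5/27)^(1/3) ≈ 0.570.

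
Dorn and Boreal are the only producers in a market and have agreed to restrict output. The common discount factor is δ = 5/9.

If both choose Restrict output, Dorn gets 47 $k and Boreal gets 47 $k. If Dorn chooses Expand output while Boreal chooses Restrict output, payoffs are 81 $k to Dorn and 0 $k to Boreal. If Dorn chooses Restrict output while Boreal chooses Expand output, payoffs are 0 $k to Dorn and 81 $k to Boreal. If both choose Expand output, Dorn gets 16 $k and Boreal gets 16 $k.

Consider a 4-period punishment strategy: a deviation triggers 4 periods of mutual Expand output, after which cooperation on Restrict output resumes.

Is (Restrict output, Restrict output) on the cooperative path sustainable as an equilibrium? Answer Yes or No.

Yes

IC: δ+…+δ^4 ≥ (81−47)/(47−16) = 34/31.
At δ = 5/9: partial sum = 1.1309 ≥ 1.0968. Cooperation sustainable.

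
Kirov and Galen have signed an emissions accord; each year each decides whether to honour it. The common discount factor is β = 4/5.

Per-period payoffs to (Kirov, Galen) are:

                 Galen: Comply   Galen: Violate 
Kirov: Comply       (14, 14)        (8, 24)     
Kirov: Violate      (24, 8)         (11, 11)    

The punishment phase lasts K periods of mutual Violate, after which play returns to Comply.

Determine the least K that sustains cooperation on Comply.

No profitable deviation requires (14−11)(β+…+β^K) ≥ 24−14, i.e. β+…+β^K ≥ 10/3 ≈ 3.3333.
With β = 4/5, the partial sums are K=1: 0.8000, K=2: 1.4400, …, K=7: 3.1611, K=8: 3.3289, K=9: 3.4631.
K = 9 is the first length at which the sum reaches 3.3333.

9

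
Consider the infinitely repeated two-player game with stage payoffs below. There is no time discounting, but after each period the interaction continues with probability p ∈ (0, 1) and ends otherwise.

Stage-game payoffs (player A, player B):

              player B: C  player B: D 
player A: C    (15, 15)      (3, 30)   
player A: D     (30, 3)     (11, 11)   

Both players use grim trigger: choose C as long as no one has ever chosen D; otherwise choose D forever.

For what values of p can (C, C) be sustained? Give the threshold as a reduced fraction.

Expected cooperation value is 15 + p·15 + p²·15 + … = 15/(1−p); deviation gives 30 + p·11/(1−p).
15 ≥ 30(1−p) + 11p ⇒ 19p ≥ 15 ⇒ p ≥ 15/19.

15/19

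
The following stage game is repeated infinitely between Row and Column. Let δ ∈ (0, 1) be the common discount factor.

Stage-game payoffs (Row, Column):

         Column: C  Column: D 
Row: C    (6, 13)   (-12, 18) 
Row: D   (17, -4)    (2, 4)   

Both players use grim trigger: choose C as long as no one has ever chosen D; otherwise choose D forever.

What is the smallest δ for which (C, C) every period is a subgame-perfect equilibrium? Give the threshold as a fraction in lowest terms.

11/15

Row: cooperation gives 6 each period; deviation gives 17 once then 2 forever.
  6/(1−δ) ≥ 17 + 2δ/(1−δ) ⇒ δ ≥ 11/15.
Column: cooperation gives 13 each period; deviation gives 18 once then 4 forever.
  δ ≥ 5/14.
Both must hold, so the binding constraint is Row's: δ ≥ 11/15.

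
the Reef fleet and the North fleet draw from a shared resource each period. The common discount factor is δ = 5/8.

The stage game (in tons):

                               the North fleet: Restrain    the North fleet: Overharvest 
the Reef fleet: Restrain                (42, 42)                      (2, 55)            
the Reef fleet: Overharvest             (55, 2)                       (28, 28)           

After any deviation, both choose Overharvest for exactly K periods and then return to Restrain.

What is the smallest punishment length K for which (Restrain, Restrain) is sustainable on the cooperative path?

2

Need Σ_{k=1}^{K} δ^k ≥ (55−42)/(42−28) = 0.9286 at δ = 5/8.
At K = 1 the sum is 0.6250 < 0.9286; at K = 2 it is 1.0156 ≥ 0.9286.
So the minimum punishment length is K = 2.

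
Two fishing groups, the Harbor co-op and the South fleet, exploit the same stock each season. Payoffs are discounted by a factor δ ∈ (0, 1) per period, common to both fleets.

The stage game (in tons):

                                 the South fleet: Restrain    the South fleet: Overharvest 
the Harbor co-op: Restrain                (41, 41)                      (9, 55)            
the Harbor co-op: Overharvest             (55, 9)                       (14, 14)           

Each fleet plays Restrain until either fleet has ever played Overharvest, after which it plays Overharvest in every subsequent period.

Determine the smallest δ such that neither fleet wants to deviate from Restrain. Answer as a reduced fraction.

14/41

41/(1−δ) ≥ 55 + 14δ/(1−δ)
41 ≥ 55 − 41δ
δ ≥ 14/41.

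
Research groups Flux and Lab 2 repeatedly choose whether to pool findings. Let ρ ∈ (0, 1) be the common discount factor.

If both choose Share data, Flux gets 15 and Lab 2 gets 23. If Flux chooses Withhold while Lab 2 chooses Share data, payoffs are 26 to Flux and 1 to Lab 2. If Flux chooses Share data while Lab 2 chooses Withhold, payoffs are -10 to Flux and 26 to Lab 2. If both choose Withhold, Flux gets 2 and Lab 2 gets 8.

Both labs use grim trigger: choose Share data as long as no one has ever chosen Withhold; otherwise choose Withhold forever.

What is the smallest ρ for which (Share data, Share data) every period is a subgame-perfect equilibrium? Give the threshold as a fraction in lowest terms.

Flux's threshold: (26−15)/(26−2) = 11/24.
Lab 2's threshold: (26−23)/(26−8) = 1/6.
11/24 > 1/6, so Flux binds and ρ* = 11/24.

11/24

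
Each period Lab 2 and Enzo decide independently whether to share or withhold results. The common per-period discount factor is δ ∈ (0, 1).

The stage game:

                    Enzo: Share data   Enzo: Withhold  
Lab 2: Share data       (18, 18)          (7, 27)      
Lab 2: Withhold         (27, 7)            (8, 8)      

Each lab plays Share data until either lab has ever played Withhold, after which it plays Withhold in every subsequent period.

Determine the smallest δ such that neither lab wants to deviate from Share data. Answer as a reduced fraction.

Under grim trigger the critical discount factor is (T−C)/(T−P) with T = 27, C = 18, P = 8.
δ* = (27−18)/(27−8) = 9/19.

9/19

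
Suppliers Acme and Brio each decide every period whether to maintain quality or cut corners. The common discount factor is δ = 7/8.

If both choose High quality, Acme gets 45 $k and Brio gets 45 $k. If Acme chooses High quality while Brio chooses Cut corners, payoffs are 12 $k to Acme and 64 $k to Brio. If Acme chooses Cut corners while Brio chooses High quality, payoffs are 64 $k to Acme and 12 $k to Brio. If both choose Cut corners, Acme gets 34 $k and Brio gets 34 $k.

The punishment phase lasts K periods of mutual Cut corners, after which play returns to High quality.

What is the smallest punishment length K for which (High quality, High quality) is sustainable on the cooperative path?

IC: δ(1−δ^K)/(1−δ) ≥ (64−45)/(45−34) = 19/11.
With δ = 7/8: need 1 − δ^K ≥ 19/11·(1−7/8)/(7/8), i.e. δ^K ≤ 0.7532.
Since (7/8)^2 = 0.7656 and (7/8)^3 = 0.6699, the smallest such K is 3.

3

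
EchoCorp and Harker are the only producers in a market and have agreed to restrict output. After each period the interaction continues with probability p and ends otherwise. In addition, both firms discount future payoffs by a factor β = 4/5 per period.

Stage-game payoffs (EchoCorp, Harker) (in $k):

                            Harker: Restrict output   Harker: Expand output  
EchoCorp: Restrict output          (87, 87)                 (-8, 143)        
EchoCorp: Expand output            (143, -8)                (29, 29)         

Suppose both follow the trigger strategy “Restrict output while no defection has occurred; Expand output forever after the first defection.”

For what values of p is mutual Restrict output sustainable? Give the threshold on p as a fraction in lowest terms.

35/57

With continuation probability p and discount β, the effective per-period discount factor is βp.
Grim-trigger IC: βp ≥ (143−87)/(143−29) = 28/57.
So p ≥ (28/57)/(4/5) = 35/57.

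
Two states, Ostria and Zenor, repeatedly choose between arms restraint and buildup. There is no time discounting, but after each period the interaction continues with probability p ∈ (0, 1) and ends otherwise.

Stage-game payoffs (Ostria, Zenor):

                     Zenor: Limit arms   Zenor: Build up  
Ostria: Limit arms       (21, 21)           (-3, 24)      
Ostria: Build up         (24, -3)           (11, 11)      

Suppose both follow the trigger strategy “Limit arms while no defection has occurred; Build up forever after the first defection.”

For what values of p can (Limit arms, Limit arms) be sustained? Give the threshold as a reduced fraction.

Expected cooperation value is 21 + p·21 + p²·21 + … = 21/(1−p); deviation gives 24 + p·11/(1−p).
21 ≥ 24(1−p) + 11p ⇒ 13p ≥ 3 ⇒ p ≥ 3/13.

3/13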